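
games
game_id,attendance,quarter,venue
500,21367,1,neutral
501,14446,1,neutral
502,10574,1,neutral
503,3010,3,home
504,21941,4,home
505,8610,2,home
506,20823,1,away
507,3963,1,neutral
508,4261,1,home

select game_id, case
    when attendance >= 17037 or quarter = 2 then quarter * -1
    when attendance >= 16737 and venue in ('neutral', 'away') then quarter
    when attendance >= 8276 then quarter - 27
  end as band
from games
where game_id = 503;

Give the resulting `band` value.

NULL

game_id = 503: attendance=3010, quarter=3, venue=home.
attendance >= 17037 or quarter = 2 → false
attendance >= 16737 and venue in ('neutral', 'away') → false
attendance >= 8276 → false
No WHEN matched and there is no ELSE, so the CASE yields NULL.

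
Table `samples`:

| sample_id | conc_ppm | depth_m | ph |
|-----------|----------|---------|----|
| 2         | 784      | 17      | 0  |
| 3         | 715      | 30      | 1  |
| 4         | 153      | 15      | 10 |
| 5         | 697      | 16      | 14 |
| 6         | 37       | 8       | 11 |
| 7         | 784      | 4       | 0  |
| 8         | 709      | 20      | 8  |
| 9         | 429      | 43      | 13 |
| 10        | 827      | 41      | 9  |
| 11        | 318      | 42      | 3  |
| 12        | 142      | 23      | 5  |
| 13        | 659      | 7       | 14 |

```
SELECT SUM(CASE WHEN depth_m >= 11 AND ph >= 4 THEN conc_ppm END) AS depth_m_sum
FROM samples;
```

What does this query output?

sample_id=2: ✗
sample_id=3: ✗
sample_id=4: ✓ → 153
sample_id=5: ✓ → 697
sample_id=6: ✗
sample_id=7: ✗
sample_id=8: ✓ → 709
sample_id=9: ✓ → 429
sample_id=10: ✓ → 827
sample_id=11: ✗
sample_id=12: ✓ → 142
sample_id=13: ✗
depth_m_sum = 153 + 697 + 709 + 429 + 827 + 142 = 2957

2957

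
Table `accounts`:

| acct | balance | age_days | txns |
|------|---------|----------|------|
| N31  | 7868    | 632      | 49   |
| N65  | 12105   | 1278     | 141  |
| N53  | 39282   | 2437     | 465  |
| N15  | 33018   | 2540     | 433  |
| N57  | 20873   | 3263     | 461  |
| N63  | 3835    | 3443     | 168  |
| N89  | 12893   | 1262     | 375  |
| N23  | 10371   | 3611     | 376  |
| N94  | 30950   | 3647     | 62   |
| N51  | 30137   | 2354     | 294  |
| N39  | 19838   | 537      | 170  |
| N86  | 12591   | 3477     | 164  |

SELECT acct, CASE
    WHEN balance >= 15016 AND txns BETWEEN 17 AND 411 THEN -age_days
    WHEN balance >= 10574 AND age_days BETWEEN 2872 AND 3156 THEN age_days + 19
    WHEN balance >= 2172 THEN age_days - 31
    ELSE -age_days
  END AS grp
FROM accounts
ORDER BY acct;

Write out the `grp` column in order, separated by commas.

acct=N15: balance >= 2172 → 2509
acct=N23: balance >= 2172 → 3580
acct=N31: balance >= 2172 → 601
acct=N39: balance >= 15016 AND txns BETWEEN 17 AND 411 → -537
acct=N51: balance >= 15016 AND txns BETWEEN 17 AND 411 → -2354
acct=N53: balance >= 2172 → 2406
acct=N57: balance >= 2172 → 3232
acct=N63: balance >= 2172 → 3412
acct=N65: balance >= 2172 → 1247
acct=N86: balance >= 2172 → 3446
acct=N89: balance >= 2172 → 1231
acct=N94: balance >= 15016 AND txns BETWEEN 17 AND 411 → -3647

2509, 3580, 601, -537, -2354, 2406, 3232, 3412, 1247, 3446, 1231, -3647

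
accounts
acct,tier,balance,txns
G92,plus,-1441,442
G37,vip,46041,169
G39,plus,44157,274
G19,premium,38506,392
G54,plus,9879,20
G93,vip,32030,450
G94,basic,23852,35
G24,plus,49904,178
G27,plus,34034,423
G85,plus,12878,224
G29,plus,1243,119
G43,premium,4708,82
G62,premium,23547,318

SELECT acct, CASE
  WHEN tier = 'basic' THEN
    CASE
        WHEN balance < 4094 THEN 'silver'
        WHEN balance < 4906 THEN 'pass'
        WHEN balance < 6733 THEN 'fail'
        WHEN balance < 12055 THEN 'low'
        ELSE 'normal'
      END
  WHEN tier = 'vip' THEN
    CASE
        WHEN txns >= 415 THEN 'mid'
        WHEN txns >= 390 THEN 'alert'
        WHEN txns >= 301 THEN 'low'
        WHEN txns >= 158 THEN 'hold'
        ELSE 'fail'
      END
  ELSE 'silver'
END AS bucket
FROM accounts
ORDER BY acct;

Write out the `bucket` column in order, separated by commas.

silver, silver, silver, silver, hold, silver, silver, silver, silver, silver, silver, mid, normal

acct=G19: tier='premium' → outer ELSE → silver
acct=G24: tier='plus' → outer ELSE → silver
acct=G27: tier='plus' → outer ELSE → silver
acct=G29: tier='plus' → outer ELSE → silver
acct=G37: tier='vip' → inner[txns >= 158] → hold
acct=G39: tier='plus' → outer ELSE → silver
acct=G43: tier='premium' → outer ELSE → silver
acct=G54: tier='plus' → outer ELSE → silver
acct=G62: tier='premium' → outer ELSE → silver
acct=G85: tier='plus' → outer ELSE → silver
acct=G92: tier='plus' → outer ELSE → silver
acct=G93: tier='vip' → inner[txns >= 415] → mid
acct=G94: tier='basic' → inner[ELSE] → normal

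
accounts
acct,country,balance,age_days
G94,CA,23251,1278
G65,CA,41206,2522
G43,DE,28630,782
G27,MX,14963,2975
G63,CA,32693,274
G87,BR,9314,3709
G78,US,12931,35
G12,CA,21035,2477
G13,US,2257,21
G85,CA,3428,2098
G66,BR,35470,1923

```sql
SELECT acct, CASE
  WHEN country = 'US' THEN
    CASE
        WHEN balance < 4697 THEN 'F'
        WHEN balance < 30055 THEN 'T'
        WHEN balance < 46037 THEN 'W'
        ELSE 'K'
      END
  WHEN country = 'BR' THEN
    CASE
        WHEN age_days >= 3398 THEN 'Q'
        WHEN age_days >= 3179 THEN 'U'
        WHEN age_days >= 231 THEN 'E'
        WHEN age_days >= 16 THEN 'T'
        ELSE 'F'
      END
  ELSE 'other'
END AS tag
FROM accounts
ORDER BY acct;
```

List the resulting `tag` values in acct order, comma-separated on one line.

acct=G12: country='CA' → outer ELSE → other
acct=G13: country='US' → inner[balance < 4697] → F
acct=G27: country='MX' → outer ELSE → other
acct=G43: country='DE' → outer ELSE → other
acct=G63: country='CA' → outer ELSE → other
acct=G65: country='CA' → outer ELSE → other
acct=G66: country='BR' → inner[age_days >= 231] → E
acct=G78: country='US' → inner[balance < 30055] → T
acct=G85: country='CA' → outer ELSE → other
acct=G87: country='BR' → inner[age_days >= 3398] → Q
acct=G94: country='CA' → outer ELSE → other

other, F, other, other, other, other, E, T, other, Q, other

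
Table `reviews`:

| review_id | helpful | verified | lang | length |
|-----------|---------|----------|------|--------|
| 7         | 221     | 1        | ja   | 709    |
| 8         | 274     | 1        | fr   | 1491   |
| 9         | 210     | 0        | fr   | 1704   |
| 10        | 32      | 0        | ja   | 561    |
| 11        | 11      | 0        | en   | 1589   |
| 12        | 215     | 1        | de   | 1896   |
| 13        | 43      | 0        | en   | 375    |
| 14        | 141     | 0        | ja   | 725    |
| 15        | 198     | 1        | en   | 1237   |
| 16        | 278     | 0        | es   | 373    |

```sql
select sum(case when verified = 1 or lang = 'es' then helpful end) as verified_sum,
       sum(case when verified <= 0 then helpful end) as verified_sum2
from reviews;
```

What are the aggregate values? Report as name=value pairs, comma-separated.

verified_sum=1186, verified_sum2=715

[verified_sum: verified = 1 or lang = 'es']
review_id=7: ✓ → 221
review_id=8: ✓ → 274
review_id=9: ✗
review_id=10: ✗
review_id=11: ✗
review_id=12: ✓ → 215
review_id=13: ✗
review_id=14: ✗
review_id=15: ✓ → 198
review_id=16: ✓ → 278
verified_sum = 221 + 274 + 215 + 198 + 278 = 1186
—
[verified_sum2: verified <= 0]
review_id=7: ✗
review_id=8: ✗
review_id=9: ✓ → 210
review_id=10: ✓ → 32
review_id=11: ✓ → 11
review_id=12: ✗
review_id=13: ✓ → 43
review_id=14: ✓ → 141
review_id=15: ✗
review_id=16: ✓ → 278
verified_sum2 = 210 + 32 + 11 + 43 + 141 + 278 = 715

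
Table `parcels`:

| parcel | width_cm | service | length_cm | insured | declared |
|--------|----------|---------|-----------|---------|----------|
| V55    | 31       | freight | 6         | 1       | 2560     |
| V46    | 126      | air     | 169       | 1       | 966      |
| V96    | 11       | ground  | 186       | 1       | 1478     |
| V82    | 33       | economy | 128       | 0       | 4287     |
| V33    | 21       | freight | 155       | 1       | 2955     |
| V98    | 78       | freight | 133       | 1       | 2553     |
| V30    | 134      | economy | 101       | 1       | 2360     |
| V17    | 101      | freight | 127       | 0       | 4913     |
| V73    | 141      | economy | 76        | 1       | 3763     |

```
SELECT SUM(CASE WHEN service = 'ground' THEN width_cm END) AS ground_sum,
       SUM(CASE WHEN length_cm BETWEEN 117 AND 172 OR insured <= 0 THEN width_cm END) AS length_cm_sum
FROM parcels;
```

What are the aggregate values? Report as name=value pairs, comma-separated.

[ground_sum: service = 'ground']
parcel=V55: ✗
parcel=V46: ✗
parcel=V96: ✓ → 11
parcel=V82: ✗
parcel=V33: ✗
parcel=V98: ✗
parcel=V30: ✗
parcel=V17: ✗
parcel=V73: ✗
ground_sum = 11
—
[length_cm_sum: length_cm BETWEEN 117 AND 172 OR insured <= 0]
parcel=V55: ✗
parcel=V46: ✓ → 126
parcel=V96: ✗
parcel=V82: ✓ → 33
parcel=V33: ✓ → 21
parcel=V98: ✓ → 78
parcel=V30: ✗
parcel=V17: ✓ → 101
parcel=V73: ✗
length_cm_sum = 126 + 33 + 21 + 78 + 101 = 359

ground_sum=11, length_cm_sum=359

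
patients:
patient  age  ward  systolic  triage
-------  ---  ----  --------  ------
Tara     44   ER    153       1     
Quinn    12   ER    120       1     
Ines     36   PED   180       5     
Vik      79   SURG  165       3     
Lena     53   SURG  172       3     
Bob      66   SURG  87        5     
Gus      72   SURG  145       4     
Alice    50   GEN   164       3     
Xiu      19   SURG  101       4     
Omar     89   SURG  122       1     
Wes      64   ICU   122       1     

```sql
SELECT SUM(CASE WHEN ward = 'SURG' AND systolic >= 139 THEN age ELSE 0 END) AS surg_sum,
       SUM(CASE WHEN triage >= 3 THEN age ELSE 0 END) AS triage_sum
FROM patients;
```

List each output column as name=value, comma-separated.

[surg_sum: ward = 'SURG' AND systolic >= 139]
patient=Tara: ✗
patient=Quinn: ✗
patient=Ines: ✗
patient=Vik: ✓ → 79
patient=Lena: ✓ → 53
patient=Bob: ✗
patient=Gus: ✓ → 72
patient=Alice: ✗
patient=Xiu: ✗
patient=Omar: ✗
patient=Wes: ✗
surg_sum = 79 + 53 + 72 = 204
—
[triage_sum: triage >= 3]
patient=Tara: ✗
patient=Quinn: ✗
patient=Ines: ✓ → 36
patient=Vik: ✓ → 79
patient=Lena: ✓ → 53
patient=Bob: ✓ → 66
patient=Gus: ✓ → 72
patient=Alice: ✓ → 50
patient=Xiu: ✓ → 19
patient=Omar: ✗
patient=Wes: ✗
triage_sum = 36 + 79 + 53 + 66 + 72 + 50 + 19 = 375

surg_sum=204, triage_sum=375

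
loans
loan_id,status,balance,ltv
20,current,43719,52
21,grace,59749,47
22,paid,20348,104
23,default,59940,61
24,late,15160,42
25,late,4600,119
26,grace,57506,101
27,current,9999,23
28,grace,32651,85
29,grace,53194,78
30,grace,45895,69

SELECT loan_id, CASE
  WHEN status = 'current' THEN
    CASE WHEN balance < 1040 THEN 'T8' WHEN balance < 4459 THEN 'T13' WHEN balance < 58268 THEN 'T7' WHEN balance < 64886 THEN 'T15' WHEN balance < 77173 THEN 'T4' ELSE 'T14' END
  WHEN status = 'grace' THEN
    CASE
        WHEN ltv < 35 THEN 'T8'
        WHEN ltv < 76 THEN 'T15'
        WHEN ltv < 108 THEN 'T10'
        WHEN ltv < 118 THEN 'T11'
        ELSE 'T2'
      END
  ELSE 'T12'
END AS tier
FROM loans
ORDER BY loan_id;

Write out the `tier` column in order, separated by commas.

T7, T15, T12, T12, T12, T12, T10, T7, T10, T10, T15

loan_id=20: status='current' → inner[balance < 58268] → T7
loan_id=21: status='grace' → inner[ltv < 76] → T15
loan_id=22: status='paid' → outer ELSE → T12
loan_id=23: status='default' → outer ELSE → T12
loan_id=24: status='late' → outer ELSE → T12
loan_id=25: status='late' → outer ELSE → T12
loan_id=26: status='grace' → inner[ltv < 108] → T10
loan_id=27: status='current' → inner[balance < 58268] → T7
loan_id=28: status='grace' → inner[ltv < 108] → T10
loan_id=29: status='grace' → inner[ltv < 108] → T10
loan_id=30: status='grace' → inner[ltv < 76] → T15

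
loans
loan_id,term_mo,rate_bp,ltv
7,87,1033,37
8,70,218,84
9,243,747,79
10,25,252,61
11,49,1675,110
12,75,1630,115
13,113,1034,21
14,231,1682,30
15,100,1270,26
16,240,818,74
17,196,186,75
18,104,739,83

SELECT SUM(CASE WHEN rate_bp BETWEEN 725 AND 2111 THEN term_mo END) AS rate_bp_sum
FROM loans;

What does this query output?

1242

loan_id=7: ✓ → 87
loan_id=8: ✗
loan_id=9: ✓ → 243
loan_id=10: ✗
loan_id=11: ✓ → 49
loan_id=12: ✓ → 75
loan_id=13: ✓ → 113
loan_id=14: ✓ → 231
loan_id=15: ✓ → 100
loan_id=16: ✓ → 240
loan_id=17: ✗
loan_id=18: ✓ → 104
rate_bp_sum = 87 + 243 + 49 + 75 + 113 + 231 + 100 + 240 + 104 = 1242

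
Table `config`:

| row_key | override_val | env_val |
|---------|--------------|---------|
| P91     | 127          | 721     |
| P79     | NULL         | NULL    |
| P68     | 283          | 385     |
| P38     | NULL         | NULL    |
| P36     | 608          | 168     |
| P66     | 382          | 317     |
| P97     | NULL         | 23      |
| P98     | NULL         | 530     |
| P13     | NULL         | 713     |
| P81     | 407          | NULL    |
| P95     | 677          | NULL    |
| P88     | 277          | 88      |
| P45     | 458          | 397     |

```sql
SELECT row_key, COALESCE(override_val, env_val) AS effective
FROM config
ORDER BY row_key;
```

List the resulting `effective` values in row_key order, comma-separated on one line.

row_key=P13: override_val=NULL, env_val=713 → 713
row_key=P36: override_val=608 → 608
row_key=P38: override_val=NULL, env_val=NULL (all NULL) → NULL
row_key=P45: override_val=458 → 458
row_key=P66: override_val=382 → 382
row_key=P68: override_val=283 → 283
row_key=P79: override_val=NULL, env_val=NULL (all NULL) → NULL
row_key=P81: override_val=407 → 407
row_key=P88: override_val=277 → 277
row_key=P91: override_val=127 → 127
row_key=P95: override_val=677 → 677
row_key=P97: override_val=NULL, env_val=23 → 23
row_key=P98: override_val=NULL, env_val=530 → 530

713, 608, NULL, 458, 382, 283, NULL, 407, 277, 127, 677, 23, 530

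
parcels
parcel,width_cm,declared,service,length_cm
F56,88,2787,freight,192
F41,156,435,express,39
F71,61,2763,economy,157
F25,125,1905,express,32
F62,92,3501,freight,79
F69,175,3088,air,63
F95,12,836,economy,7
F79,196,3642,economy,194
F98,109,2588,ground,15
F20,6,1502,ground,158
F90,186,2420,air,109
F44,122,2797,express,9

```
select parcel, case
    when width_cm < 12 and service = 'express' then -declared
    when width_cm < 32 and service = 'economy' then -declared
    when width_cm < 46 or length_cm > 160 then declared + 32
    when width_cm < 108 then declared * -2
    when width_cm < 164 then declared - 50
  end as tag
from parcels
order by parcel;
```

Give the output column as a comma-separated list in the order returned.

1534, 1855, 385, 2747, 2819, -7002, NULL, -5526, 3674, NULL, -836, 2538

parcel=F20: width_cm < 46 or length_cm > 160 → 1534
parcel=F25: width_cm < 164 → 1855
parcel=F41: width_cm < 164 → 385
parcel=F44: width_cm < 164 → 2747
parcel=F56: width_cm < 46 or length_cm > 160 → 2819
parcel=F62: width_cm < 108 → -7002
parcel=F69: (no match → NULL) → NULL
parcel=F71: width_cm < 108 → -5526
parcel=F79: width_cm < 46 or length_cm > 160 → 3674
parcel=F90: (no match → NULL) → NULL
parcel=F95: width_cm < 32 and service = 'economy' → -836
parcel=F98: width_cm < 164 → 2538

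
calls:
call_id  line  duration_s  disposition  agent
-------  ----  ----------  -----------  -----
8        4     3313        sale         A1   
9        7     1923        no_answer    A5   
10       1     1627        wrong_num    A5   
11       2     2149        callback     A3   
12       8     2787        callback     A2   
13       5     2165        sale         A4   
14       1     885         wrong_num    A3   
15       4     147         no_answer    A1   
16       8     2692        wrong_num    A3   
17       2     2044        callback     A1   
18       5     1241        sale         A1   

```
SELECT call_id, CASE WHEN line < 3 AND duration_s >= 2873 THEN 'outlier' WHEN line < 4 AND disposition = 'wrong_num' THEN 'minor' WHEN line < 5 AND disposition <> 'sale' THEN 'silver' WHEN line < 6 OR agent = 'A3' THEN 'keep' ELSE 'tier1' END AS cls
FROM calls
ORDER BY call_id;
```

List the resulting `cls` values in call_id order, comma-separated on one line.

keep, tier1, minor, silver, tier1, keep, minor, silver, keep, silver, keep

call_id=8: line < 6 OR agent = 'A3' → keep
call_id=9: ELSE → tier1
call_id=10: line < 4 AND disposition = 'wrong_num' → minor
call_id=11: line < 5 AND disposition <> 'sale' → silver
call_id=12: ELSE → tier1
call_id=13: line < 6 OR agent = 'A3' → keep
call_id=14: line < 4 AND disposition = 'wrong_num' → minor
call_id=15: line < 5 AND disposition <> 'sale' → silver
call_id=16: line < 6 OR agent = 'A3' → keep
call_id=17: line < 5 AND disposition <> 'sale' → silver
call_id=18: line < 6 OR agent = 'A3' → keep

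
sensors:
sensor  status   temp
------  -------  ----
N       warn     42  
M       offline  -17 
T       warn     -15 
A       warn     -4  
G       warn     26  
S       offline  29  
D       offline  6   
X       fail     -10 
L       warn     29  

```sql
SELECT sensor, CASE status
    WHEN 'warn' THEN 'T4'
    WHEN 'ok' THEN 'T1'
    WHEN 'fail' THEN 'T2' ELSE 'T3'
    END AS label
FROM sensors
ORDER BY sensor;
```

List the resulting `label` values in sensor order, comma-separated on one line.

sensor=A: status='warn' → T4
sensor=D: ELSE → T3
sensor=G: status='warn' → T4
sensor=L: status='warn' → T4
sensor=M: ELSE → T3
sensor=N: status='warn' → T4
sensor=S: ELSE → T3
sensor=T: status='warn' → T4
sensor=X: status='fail' → T2

T4, T3, T4, T4, T3, T4, T3, T4, T2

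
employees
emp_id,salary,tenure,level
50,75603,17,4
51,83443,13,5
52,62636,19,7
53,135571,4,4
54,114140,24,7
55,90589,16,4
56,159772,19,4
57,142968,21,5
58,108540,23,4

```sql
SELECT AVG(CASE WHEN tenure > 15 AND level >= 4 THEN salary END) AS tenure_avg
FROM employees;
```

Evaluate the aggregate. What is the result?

emp_id=50: ✓ → 75603
emp_id=51: ✗
emp_id=52: ✓ → 62636
emp_id=53: ✗
emp_id=54: ✓ → 114140
emp_id=55: ✓ → 90589
emp_id=56: ✓ → 159772
emp_id=57: ✓ → 142968
emp_id=58: ✓ → 108540
tenure_avg = (75603 + 62636 + 114140 + 90589 + 159772 + 142968 + 108540) / 7 = 107749.7142857143

107749.7142857143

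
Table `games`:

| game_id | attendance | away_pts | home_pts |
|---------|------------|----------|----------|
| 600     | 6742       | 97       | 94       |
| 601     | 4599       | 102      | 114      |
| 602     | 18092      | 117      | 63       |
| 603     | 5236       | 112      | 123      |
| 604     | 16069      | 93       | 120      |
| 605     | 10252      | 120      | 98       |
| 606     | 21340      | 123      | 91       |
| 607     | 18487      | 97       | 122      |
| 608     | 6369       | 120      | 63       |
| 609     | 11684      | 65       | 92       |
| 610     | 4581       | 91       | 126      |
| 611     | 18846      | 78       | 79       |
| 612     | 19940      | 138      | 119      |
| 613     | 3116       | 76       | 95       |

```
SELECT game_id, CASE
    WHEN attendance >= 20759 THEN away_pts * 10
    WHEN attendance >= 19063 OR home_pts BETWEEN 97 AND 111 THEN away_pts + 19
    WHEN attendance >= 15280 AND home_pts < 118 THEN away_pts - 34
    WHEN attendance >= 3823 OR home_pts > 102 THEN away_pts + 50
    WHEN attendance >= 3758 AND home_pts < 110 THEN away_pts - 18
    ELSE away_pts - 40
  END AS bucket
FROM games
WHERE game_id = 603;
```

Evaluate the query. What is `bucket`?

162

game_id = 603: attendance=5236, away_pts=112, home_pts=123.
attendance >= 20759 → false
attendance >= 19063 OR home_pts BETWEEN 97 AND 111 → false
attendance >= 15280 AND home_pts < 118 → false
attendance >= 3823 OR home_pts > 102 → true → 162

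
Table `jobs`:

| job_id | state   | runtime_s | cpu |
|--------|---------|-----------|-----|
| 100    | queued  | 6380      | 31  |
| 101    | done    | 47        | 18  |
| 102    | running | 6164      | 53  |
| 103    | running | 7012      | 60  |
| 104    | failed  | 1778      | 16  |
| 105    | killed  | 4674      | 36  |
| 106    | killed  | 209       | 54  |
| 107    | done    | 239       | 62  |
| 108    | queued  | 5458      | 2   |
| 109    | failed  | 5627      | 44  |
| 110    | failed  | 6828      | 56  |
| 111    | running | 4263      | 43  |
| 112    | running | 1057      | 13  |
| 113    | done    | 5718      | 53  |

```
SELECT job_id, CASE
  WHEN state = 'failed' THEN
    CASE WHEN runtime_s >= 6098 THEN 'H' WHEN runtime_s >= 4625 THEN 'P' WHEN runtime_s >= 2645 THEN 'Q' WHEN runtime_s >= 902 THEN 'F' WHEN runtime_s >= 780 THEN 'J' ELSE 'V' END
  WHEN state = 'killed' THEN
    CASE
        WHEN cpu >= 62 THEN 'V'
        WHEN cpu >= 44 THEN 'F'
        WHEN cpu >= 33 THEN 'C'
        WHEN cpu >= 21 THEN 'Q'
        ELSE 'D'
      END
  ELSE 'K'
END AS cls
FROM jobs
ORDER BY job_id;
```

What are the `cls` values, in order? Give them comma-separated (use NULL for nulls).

K, K, K, K, F, C, F, K, K, P, H, K, K, K

job_id=100: state='queued' → outer ELSE → K
job_id=101: state='done' → outer ELSE → K
job_id=102: state='running' → outer ELSE → K
job_id=103: state='running' → outer ELSE → K
job_id=104: state='failed' → inner[runtime_s >= 902] → F
job_id=105: state='killed' → inner[cpu >= 33] → C
job_id=106: state='killed' → inner[cpu >= 44] → F
job_id=107: state='done' → outer ELSE → K
job_id=108: state='queued' → outer ELSE → K
job_id=109: state='failed' → inner[runtime_s >= 4625] → P
job_id=110: state='failed' → inner[runtime_s >= 6098] → H
job_id=111: state='running' → outer ELSE → K
job_id=112: state='running' → outer ELSE → K
job_id=113: state='done' → outer ELSE → K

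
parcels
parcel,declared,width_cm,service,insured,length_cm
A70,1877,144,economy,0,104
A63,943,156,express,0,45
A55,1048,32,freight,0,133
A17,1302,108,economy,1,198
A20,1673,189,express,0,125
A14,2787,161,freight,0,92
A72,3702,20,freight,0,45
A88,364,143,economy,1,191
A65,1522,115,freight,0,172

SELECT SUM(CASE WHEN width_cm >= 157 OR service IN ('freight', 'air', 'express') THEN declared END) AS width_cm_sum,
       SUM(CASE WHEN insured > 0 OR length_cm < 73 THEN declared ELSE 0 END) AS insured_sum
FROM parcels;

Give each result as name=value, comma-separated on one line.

[width_cm_sum: width_cm >= 157 OR service IN ('freight', 'air', 'express')]
parcel=A70: ✗
parcel=A63: ✓ → 943
parcel=A55: ✓ → 1048
parcel=A17: ✗
parcel=A20: ✓ → 1673
parcel=A14: ✓ → 2787
parcel=A72: ✓ → 3702
parcel=A88: ✗
parcel=A65: ✓ → 1522
width_cm_sum = 943 + 1048 + 1673 + 2787 + 3702 + 1522 = 11675
—
[insured_sum: insured > 0 OR length_cm < 73]
parcel=A70: ✗
parcel=A63: ✓ → 943
parcel=A55: ✗
parcel=A17: ✓ → 1302
parcel=A20: ✗
parcel=A14: ✗
parcel=A72: ✓ → 3702
parcel=A88: ✓ → 364
parcel=A65: ✗
insured_sum = 943 + 1302 + 3702 + 364 = 6311

width_cm_sum=11675, insured_sum=6311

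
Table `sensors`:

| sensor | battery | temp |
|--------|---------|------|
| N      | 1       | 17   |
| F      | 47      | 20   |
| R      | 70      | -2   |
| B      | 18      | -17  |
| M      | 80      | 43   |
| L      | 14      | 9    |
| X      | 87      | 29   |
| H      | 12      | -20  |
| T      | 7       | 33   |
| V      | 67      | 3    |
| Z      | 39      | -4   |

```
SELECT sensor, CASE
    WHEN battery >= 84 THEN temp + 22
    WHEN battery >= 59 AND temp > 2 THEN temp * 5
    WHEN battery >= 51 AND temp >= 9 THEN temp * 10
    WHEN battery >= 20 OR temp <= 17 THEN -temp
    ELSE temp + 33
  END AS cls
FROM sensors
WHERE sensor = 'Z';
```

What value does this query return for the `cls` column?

sensor = Z: battery=39, temp=-4.
battery >= 84 → false
battery >= 59 AND temp > 2 → false
battery >= 51 AND temp >= 9 → false
battery >= 20 OR temp <= 17 → true → 4

4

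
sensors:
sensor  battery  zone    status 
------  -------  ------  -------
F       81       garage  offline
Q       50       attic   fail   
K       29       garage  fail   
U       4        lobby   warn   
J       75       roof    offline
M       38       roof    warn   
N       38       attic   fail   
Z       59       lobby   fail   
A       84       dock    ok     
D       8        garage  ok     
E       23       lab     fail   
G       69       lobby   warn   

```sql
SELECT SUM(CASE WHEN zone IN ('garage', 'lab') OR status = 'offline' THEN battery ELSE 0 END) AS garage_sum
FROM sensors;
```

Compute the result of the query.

sensor=F: ✓ → 81
sensor=Q: ✗
sensor=K: ✓ → 29
sensor=U: ✗
sensor=J: ✓ → 75
sensor=M: ✗
sensor=N: ✗
sensor=Z: ✗
sensor=A: ✗
sensor=D: ✓ → 8
sensor=E: ✓ → 23
sensor=G: ✗
garage_sum = 81 + 29 + 75 + 8 + 23 = 216

216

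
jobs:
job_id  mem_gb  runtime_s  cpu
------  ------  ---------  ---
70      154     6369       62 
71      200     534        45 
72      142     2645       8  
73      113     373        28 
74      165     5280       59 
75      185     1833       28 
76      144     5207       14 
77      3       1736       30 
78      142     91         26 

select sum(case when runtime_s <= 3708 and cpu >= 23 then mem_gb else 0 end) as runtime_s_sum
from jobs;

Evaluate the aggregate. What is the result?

job_id=70: ✗
job_id=71: ✓ → 200
job_id=72: ✗
job_id=73: ✓ → 113
job_id=74: ✗
job_id=75: ✓ → 185
job_id=76: ✗
job_id=77: ✓ → 3
job_id=78: ✓ → 142
runtime_s_sum = 200 + 113 + 185 + 3 + 142 = 643

643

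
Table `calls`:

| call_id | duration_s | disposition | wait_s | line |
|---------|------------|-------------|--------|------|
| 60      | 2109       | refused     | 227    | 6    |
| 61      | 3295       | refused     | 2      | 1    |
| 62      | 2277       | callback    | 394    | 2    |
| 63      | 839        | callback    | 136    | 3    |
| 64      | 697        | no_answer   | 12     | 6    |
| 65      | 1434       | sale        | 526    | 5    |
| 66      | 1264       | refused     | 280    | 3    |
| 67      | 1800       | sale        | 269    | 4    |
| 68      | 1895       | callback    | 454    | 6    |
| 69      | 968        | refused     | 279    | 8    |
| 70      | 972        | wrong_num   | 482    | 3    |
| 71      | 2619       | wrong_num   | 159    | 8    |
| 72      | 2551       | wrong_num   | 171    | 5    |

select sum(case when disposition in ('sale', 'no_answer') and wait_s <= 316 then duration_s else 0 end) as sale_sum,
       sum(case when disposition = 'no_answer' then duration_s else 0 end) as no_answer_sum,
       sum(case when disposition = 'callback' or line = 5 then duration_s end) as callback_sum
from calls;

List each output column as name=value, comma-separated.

sale_sum=2497, no_answer_sum=697, callback_sum=8996

[sale_sum: disposition in ('sale', 'no_answer') and wait_s <= 316]
call_id=60: ✗
call_id=61: ✗
call_id=62: ✗
call_id=63: ✗
call_id=64: ✓ → 697
call_id=65: ✗
call_id=66: ✗
call_id=67: ✓ → 1800
call_id=68: ✗
call_id=69: ✗
call_id=70: ✗
call_id=71: ✗
call_id=72: ✗
sale_sum = 697 + 1800 = 2497
—
[no_answer_sum: disposition = 'no_answer']
call_id=60: ✗
call_id=61: ✗
call_id=62: ✗
call_id=63: ✗
call_id=64: ✓ → 697
call_id=65: ✗
call_id=66: ✗
call_id=67: ✗
call_id=68: ✗
call_id=69: ✗
call_id=70: ✗
call_id=71: ✗
call_id=72: ✗
no_answer_sum = 697
—
[callback_sum: disposition = 'callback' or line = 5]
call_id=60: ✗
call_id=61: ✗
call_id=62: ✓ → 2277
call_id=63: ✓ → 839
call_id=64: ✗
call_id=65: ✓ → 1434
call_id=66: ✗
call_id=67: ✗
call_id=68: ✓ → 1895
call_id=69: ✗
call_id=70: ✗
call_id=71: ✗
call_id=72: ✓ → 2551
callback_sum = 2277 + 839 + 1434 + 1895 + 2551 = 8996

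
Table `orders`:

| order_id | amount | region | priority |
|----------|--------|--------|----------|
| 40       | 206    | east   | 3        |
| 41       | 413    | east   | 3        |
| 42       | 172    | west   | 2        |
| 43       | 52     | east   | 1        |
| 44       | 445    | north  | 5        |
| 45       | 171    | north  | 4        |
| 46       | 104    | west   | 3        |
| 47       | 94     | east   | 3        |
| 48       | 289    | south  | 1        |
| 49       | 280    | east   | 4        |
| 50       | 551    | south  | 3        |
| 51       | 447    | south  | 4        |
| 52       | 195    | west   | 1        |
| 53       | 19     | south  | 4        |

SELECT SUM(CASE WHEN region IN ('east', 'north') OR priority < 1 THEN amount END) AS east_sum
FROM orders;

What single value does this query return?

order_id=40: ✓ → 206
order_id=41: ✓ → 413
order_id=42: ✗
order_id=43: ✓ → 52
order_id=44: ✓ → 445
order_id=45: ✓ → 171
order_id=46: ✗
order_id=47: ✓ → 94
order_id=48: ✗
order_id=49: ✓ → 280
order_id=50: ✗
order_id=51: ✗
order_id=52: ✗
order_id=53: ✗
east_sum = 206 + 413 + 52 + 445 + 171 + 94 + 280 = 1661

1661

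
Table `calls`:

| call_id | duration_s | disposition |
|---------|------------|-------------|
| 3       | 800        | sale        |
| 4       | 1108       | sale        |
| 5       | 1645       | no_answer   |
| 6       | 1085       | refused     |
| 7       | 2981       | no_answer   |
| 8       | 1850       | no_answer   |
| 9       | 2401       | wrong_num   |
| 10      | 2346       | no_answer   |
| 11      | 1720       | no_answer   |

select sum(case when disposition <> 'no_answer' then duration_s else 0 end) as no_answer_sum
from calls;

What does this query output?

5394

call_id=3: ✓ → 800
call_id=4: ✓ → 1108
call_id=5: ✗
call_id=6: ✓ → 1085
call_id=7: ✗
call_id=8: ✗
call_id=9: ✓ → 2401
call_id=10: ✗
call_id=11: ✗
no_answer_sum = 800 + 1108 + 1085 + 2401 = 5394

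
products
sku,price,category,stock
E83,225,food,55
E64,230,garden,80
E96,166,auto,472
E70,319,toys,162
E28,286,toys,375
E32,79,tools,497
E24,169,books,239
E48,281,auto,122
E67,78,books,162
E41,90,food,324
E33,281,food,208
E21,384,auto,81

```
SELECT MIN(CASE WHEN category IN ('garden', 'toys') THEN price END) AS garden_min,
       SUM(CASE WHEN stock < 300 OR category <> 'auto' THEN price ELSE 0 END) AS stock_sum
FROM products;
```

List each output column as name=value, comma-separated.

garden_min=230, stock_sum=2422

[garden_min: category IN ('garden', 'toys')]
sku=E83: ✗
sku=E64: ✓ → 230
sku=E96: ✗
sku=E70: ✓ → 319
sku=E28: ✓ → 286
sku=E32: ✗
sku=E24: ✗
sku=E48: ✗
sku=E67: ✗
sku=E41: ✗
sku=E33: ✗
sku=E21: ✗
garden_min = MIN(230, 319, 286) = 230
—
[stock_sum: stock < 300 OR category <> 'auto']
sku=E83: ✓ → 225
sku=E64: ✓ → 230
sku=E96: ✗
sku=E70: ✓ → 319
sku=E28: ✓ → 286
sku=E32: ✓ → 79
sku=E24: ✓ → 169
sku=E48: ✓ → 281
sku=E67: ✓ → 78
sku=E41: ✓ → 90
sku=E33: ✓ → 281
sku=E21: ✓ → 384
stock_sum = 225 + 230 + 319 + 286 + 79 + 169 + 281 + 78 + 90 + 281 + 384 = 2422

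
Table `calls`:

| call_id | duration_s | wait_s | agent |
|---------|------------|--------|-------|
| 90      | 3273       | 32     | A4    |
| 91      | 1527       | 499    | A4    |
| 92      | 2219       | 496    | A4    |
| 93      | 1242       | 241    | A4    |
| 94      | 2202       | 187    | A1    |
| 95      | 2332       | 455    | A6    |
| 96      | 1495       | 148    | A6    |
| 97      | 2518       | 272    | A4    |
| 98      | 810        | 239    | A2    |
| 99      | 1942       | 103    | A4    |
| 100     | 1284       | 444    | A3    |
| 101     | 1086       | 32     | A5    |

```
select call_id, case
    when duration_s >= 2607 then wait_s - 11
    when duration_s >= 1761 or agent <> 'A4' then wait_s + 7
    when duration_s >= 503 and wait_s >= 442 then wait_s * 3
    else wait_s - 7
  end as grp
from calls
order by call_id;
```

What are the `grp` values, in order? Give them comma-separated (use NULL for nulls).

21, 1497, 503, 234, 194, 462, 155, 279, 246, 110, 451, 39

call_id=90: duration_s >= 2607 → 21
call_id=91: duration_s >= 503 and wait_s >= 442 → 1497
call_id=92: duration_s >= 1761 or agent <> 'A4' → 503
call_id=93: ELSE → 234
call_id=94: duration_s >= 1761 or agent <> 'A4' → 194
call_id=95: duration_s >= 1761 or agent <> 'A4' → 462
call_id=96: duration_s >= 1761 or agent <> 'A4' → 155
call_id=97: duration_s >= 1761 or agent <> 'A4' → 279
call_id=98: duration_s >= 1761 or agent <> 'A4' → 246
call_id=99: duration_s >= 1761 or agent <> 'A4' → 110
call_id=100: duration_s >= 1761 or agent <> 'A4' → 451
call_id=101: duration_s >= 1761 or agent <> 'A4' → 39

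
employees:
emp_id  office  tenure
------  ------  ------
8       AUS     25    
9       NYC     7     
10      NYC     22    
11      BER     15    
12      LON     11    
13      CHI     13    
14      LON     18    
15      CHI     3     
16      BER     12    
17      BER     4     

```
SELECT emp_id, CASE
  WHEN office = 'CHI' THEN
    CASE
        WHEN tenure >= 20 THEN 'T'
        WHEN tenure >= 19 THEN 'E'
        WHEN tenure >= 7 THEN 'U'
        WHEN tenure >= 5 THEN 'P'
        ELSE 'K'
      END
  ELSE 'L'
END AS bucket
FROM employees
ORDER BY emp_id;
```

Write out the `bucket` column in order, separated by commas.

emp_id=8: office='AUS' → outer ELSE → L
emp_id=9: office='NYC' → outer ELSE → L
emp_id=10: office='NYC' → outer ELSE → L
emp_id=11: office='BER' → outer ELSE → L
emp_id=12: office='LON' → outer ELSE → L
emp_id=13: office='CHI' → inner[tenure >= 7] → U
emp_id=14: office='LON' → outer ELSE → L
emp_id=15: office='CHI' → inner[ELSE] → K
emp_id=16: office='BER' → outer ELSE → L
emp_id=17: office='BER' → outer ELSE → L

L, L, L, L, L, U, L, K, L, L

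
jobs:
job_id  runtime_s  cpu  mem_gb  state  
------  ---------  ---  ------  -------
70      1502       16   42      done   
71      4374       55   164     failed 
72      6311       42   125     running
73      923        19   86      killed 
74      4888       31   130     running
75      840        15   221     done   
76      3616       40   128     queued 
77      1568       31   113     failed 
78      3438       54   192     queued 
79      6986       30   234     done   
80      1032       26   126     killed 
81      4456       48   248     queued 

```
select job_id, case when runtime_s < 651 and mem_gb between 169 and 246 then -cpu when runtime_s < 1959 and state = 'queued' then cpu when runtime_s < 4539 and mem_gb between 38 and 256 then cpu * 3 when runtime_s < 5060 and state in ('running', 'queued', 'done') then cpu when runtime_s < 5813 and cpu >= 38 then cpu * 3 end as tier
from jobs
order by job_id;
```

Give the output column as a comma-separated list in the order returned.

48, 165, NULL, 57, 31, 45, 120, 93, 162, NULL, 78, 144

job_id=70: runtime_s < 4539 and mem_gb between 38 and 256 → 48
job_id=71: runtime_s < 4539 and mem_gb between 38 and 256 → 165
job_id=72: (no match → NULL) → NULL
job_id=73: runtime_s < 4539 and mem_gb between 38 and 256 → 57
job_id=74: runtime_s < 5060 and state in ('running', 'queued', 'done') → 31
job_id=75: runtime_s < 4539 and mem_gb between 38 and 256 → 45
job_id=76: runtime_s < 4539 and mem_gb between 38 and 256 → 120
job_id=77: runtime_s < 4539 and mem_gb between 38 and 256 → 93
job_id=78: runtime_s < 4539 and mem_gb between 38 and 256 → 162
job_id=79: (no match → NULL) → NULL
job_id=80: runtime_s < 4539 and mem_gb between 38 and 256 → 78
job_id=81: runtime_s < 4539 and mem_gb between 38 and 256 → 144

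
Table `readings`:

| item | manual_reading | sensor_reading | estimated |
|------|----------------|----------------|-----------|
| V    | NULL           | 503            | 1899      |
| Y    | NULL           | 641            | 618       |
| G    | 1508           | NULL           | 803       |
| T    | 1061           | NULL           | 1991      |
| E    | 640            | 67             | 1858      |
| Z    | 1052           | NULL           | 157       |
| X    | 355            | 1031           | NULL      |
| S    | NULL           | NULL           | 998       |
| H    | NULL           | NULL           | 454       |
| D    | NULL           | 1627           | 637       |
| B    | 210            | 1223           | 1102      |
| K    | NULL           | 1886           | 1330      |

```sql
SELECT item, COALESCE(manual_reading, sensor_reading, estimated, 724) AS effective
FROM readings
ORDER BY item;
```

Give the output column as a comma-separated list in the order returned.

item=B: manual_reading=210 → 210
item=D: manual_reading=NULL, sensor_reading=1627 → 1627
item=E: manual_reading=640 → 640
item=G: manual_reading=1508 → 1508
item=H: manual_reading=NULL, sensor_reading=NULL, estimated=454 → 454
item=K: manual_reading=NULL, sensor_reading=1886 → 1886
item=S: manual_reading=NULL, sensor_reading=NULL, estimated=998 → 998
item=T: manual_reading=1061 → 1061
item=V: manual_reading=NULL, sensor_reading=503 → 503
item=X: manual_reading=355 → 355
item=Y: manual_reading=NULL, sensor_reading=641 → 641
item=Z: manual_reading=1052 → 1052

210, 1627, 640, 1508, 454, 1886, 998, 1061, 503, 355, 641, 1052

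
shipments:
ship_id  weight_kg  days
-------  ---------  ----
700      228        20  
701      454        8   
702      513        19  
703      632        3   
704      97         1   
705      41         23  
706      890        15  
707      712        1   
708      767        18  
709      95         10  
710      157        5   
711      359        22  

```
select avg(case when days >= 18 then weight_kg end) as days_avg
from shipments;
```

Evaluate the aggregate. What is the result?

381.6

ship_id=700: ✓ → 228
ship_id=701: ✗
ship_id=702: ✓ → 513
ship_id=703: ✗
ship_id=704: ✗
ship_id=705: ✓ → 41
ship_id=706: ✗
ship_id=707: ✗
ship_id=708: ✓ → 767
ship_id=709: ✗
ship_id=710: ✗
ship_id=711: ✓ → 359
days_avg = (228 + 513 + 41 + 767 + 359) / 5 = 381.6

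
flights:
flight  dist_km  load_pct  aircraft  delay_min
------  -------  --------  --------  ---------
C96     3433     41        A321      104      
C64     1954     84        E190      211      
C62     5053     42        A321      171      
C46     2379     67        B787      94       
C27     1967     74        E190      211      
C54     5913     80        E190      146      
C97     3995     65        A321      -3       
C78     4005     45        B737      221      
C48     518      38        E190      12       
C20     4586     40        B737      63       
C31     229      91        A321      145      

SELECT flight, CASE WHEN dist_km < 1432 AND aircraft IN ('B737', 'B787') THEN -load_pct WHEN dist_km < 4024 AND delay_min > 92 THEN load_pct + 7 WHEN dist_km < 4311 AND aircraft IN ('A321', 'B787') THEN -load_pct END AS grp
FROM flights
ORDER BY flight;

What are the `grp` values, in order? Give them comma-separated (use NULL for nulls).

NULL, 81, 98, 74, NULL, NULL, NULL, 91, 52, 48, -65

flight=C20: (no match → NULL) → NULL
flight=C27: dist_km < 4024 AND delay_min > 92 → 81
flight=C31: dist_km < 4024 AND delay_min > 92 → 98
flight=C46: dist_km < 4024 AND delay_min > 92 → 74
flight=C48: (no match → NULL) → NULL
flight=C54: (no match → NULL) → NULL
flight=C62: (no match → NULL) → NULL
flight=C64: dist_km < 4024 AND delay_min > 92 → 91
flight=C78: dist_km < 4024 AND delay_min > 92 → 52
flight=C96: dist_km < 4024 AND delay_min > 92 → 48
flight=C97: dist_km < 4311 AND aircraft IN ('A321', 'B787') → -65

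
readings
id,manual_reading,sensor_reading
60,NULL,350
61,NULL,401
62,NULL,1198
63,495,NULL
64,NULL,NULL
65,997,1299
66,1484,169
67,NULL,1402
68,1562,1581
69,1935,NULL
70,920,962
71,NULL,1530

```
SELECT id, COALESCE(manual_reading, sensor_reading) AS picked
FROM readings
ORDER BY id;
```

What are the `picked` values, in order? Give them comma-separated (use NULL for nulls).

id=60: manual_reading=NULL, sensor_reading=350 → 350
id=61: manual_reading=NULL, sensor_reading=401 → 401
id=62: manual_reading=NULL, sensor_reading=1198 → 1198
id=63: manual_reading=495 → 495
id=64: manual_reading=NULL, sensor_reading=NULL (all NULL) → NULL
id=65: manual_reading=997 → 997
id=66: manual_reading=1484 → 1484
id=67: manual_reading=NULL, sensor_reading=1402 → 1402
id=68: manual_reading=1562 → 1562
id=69: manual_reading=1935 → 1935
id=70: manual_reading=920 → 920
id=71: manual_reading=NULL, sensor_reading=1530 → 1530

350, 401, 1198, 495, NULL, 997, 1484, 1402, 1562, 1935, 920, 1530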